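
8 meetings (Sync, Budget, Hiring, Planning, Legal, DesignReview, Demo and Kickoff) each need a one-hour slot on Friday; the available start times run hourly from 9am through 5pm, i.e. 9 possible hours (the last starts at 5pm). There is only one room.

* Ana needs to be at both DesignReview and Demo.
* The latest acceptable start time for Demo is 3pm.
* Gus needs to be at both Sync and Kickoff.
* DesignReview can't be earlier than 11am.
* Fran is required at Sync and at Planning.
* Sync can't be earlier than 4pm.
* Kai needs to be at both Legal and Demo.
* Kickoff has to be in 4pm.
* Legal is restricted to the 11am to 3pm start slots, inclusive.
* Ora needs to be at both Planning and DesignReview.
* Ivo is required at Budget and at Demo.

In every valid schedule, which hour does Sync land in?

5pm

Sync's window is 4pm–5pm.
Kickoff is fixed at 4pm, and Sync can't share a hour with Kickoff.
So Sync must be 5pm.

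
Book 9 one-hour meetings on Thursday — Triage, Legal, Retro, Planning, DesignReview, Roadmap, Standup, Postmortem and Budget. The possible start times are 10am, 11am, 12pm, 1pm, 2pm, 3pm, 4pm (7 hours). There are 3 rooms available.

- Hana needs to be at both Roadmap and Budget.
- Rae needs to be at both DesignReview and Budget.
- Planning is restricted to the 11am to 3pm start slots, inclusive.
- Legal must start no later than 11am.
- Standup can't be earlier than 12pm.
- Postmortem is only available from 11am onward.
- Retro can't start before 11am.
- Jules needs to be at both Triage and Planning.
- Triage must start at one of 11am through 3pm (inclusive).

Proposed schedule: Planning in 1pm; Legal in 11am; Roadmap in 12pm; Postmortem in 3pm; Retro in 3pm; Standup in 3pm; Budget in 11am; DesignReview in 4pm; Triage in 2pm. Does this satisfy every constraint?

Yes, all constraints hold

Jules needs to be at both Triage and Planning — holds.
Rae needs to be at both DesignReview and Budget — holds.
Retro can't start before 11am — holds.
Planning is restricted to the 11am to 3pm start slots, inclusive — holds.
Legal must start no later than 11am — holds.
Hana needs to be at both Roadmap and Budget — holds.
Postmortem is only available from 11am onward — holds.
Standup can't be earlier than 12pm — holds.
There are 3 rooms available — holds.
Triage must start at one of 11am through 3pm (inclusive) — holds.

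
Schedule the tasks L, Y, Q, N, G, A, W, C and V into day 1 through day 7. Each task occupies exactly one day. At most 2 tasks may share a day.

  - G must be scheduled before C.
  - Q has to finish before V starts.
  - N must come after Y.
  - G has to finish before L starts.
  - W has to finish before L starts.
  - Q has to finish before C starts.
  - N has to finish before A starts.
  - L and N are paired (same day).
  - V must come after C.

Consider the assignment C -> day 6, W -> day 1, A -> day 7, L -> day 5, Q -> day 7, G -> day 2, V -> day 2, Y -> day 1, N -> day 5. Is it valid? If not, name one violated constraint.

Invalid. Q has to finish before V starts.

G must be scheduled before C — holds.
At most 2 tasks may share a day — holds.
L and N are paired (same day) — holds.
Q has to finish before V starts — violated.
G has to finish before L starts — holds.
V must come after C — violated.
N has to finish before A starts — holds.
W has to finish before L starts — holds.
Q has to finish before C starts — violated.
N must come after Y — holds.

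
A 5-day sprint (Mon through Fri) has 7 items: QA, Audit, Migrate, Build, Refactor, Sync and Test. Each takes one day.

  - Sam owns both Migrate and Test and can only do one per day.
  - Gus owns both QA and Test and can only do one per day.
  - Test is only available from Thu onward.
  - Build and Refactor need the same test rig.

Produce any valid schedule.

Build=Mon; Migrate=Mon; Sync=Mon; Test=Thu; Refactor=Tue; QA=Mon; Audit=Mon

Checking: Migrate(Mon) != Test(Thu); QA(Mon) != Test(Thu); Build(Mon) != Refactor(Tue); Test=Thu in [Thu,Fri].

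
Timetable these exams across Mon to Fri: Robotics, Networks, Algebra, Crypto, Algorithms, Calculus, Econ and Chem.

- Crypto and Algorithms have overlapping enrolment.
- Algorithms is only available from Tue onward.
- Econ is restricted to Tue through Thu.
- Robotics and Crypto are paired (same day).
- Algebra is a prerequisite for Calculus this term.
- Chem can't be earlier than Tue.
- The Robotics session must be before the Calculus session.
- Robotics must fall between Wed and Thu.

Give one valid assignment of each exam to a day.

Crypto -> Wed; Econ -> Tue; Algorithms -> Tue; Algebra -> Mon; Robotics -> Wed; Calculus -> Thu; Networks -> Mon; Chem -> Tue

Checking: Algebra(Mon) before Calculus(Thu); Robotics(Wed) before Calculus(Thu); Crypto(Wed) != Algorithms(Tue); Robotics = Crypto = Wed; Algorithms=Tue in [Tue,Fri]; Econ=Tue in [Tue,Thu]; Chem=Tue in [Tue,Fri]; Robotics=Wed in [Wed,Thu].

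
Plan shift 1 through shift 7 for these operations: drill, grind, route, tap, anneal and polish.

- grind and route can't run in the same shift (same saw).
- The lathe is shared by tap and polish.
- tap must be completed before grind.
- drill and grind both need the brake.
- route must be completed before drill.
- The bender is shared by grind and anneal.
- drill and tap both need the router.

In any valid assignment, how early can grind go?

Precedence pushes grind to at least shift 2.
grind at shift 2 is achievable: tap in shift 1; drill in shift 3; polish in shift 2; grind in shift 2; anneal in shift 1; route in shift 1.

shift 2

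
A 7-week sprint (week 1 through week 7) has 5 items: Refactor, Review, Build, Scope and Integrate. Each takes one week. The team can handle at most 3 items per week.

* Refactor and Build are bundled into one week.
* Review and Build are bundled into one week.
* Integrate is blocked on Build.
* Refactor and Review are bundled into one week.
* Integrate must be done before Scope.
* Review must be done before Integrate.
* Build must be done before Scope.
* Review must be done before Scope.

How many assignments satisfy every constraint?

35

Splitting on Refactor: it can be week 1 (15), week 2 (10), week 3 (6), week 4 (3), week 5 (1). Listing each branch's schedules as (Review, Build, Scope, Integrate) by week number:
Refactor=week 1: (1,1,3,2) (1,1,4,2) (1,1,4,3) (1,1,5,2) (1,1,5,3) (1,1,5,4) (1,1,6,2) (1,1,6,3) (1,1,6,4) (1,1,6,5) (1,1,7,2) (1,1,7,3) (1,1,7,4) (1,1,7,5) (1,1,7,6) — 15.
Refactor=week 2: (2,2,4,3) (2,2,5,3) (2,2,5,4) (2,2,6,3) (2,2,6,4) (2,2,6,5) (2,2,7,3) (2,2,7,4) (2,2,7,5) (2,2,7,6) — 10.
Refactor=week 3: (3,3,5,4) (3,3,6,4) (3,3,6,5) (3,3,7,4) (3,3,7,5) (3,3,7,6) — 6.
Refactor=week 4: (4,4,6,5) (4,4,7,5) (4,4,7,6) — 3.
Refactor=week 5: (5,5,7,6) — 1.
Summing: 15 + 10 + 6 + 3 + 1 = 35.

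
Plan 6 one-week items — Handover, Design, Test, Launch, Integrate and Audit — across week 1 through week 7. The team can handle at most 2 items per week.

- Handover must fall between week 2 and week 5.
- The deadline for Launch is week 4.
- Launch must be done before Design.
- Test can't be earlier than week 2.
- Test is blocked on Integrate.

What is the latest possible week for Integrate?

Downstream work caps Integrate at week 6.
Integrate at week 6 is achievable: Handover in week 2; Integrate in week 6; Audit in week 1; Design in week 2; Test in week 7; Launch in week 1.

week 6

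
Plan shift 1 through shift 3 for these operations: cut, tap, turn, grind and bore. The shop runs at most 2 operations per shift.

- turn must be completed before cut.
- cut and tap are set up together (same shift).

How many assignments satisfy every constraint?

Splitting on cut: it can be shift 2 (3), shift 3 (6). Listing each branch's schedules as (tap, turn, grind, bore) by shift number:
cut=shift 2: (2,1,1,3) (2,1,3,1) (2,1,3,3) — 3.
cut=shift 3: (3,1,1,2) (3,1,2,1) (3,1,2,2) (3,2,1,1) (3,2,1,2) (3,2,2,1) — 6.
Summing: 3 + 6 = 9.

9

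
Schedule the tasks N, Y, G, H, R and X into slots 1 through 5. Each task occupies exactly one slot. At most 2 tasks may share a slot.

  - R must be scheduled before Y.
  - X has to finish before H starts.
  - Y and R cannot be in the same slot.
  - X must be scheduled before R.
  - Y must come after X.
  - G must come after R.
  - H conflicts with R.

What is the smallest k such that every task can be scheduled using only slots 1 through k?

4

The precedence chain requires at least 3 distinct slots.
With at most 2 per slot and 6 tasks, at least 3 slots are needed.
Could 3 slots be enough, i.e. nothing placed later than 3? No: Y must come after X (at 1 or later) → {2, 3}; X must come before Y (at 3 or earlier) → {1, 2}; G must come after R (at 1 or later) → {2, 3}; R must come before G (at 3 or earlier) → {1, 2}; H must come after X (at 1 or later) → {2, 3}; R must come after X (at 1 or later) → {2}; Y can't share with R (2) → {3}; H can't share with R (2) → {3}; G can't use 3, already full with Y and H (limit 2) → {2}; G must come after R (at 2 or later) → nothing is left.
So 3 slots is not enough.
4 works (last occupied slot: 4): for example G -> 3; N -> 1; H -> 4; Y -> 3; X -> 1; R -> 2.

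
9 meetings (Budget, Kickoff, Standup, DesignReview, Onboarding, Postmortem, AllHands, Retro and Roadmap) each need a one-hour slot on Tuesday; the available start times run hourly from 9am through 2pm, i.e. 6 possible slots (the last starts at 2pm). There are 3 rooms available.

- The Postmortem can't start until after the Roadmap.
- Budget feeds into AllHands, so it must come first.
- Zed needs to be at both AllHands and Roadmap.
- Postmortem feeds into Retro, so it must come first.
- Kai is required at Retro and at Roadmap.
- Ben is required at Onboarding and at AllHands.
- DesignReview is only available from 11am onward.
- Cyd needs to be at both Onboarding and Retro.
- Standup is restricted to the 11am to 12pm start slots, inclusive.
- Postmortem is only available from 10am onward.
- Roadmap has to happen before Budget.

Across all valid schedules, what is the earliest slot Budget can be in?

10am

Precedence pushes Budget to at least 10am; downstream work caps Budget at 1pm.
Budget at 10am is achievable: Standup in 11am, Onboarding in 9am, Postmortem in 10am, Kickoff in 9am, Roadmap in 9am, AllHands in 11am, Retro in 12pm, DesignReview in 11am, Budget in 10am.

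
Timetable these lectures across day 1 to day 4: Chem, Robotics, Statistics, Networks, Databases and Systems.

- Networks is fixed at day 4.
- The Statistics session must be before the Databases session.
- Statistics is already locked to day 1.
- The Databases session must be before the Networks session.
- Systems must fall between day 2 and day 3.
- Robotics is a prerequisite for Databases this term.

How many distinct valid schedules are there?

Splitting on Chem: it can be day 1 (6), day 2 (6), day 3 (6), day 4 (6). Listing each branch's schedules as (Robotics, Statistics, Networks, Databases, Systems) by day number:
Chem=day 1: (1,1,4,2,2) (1,1,4,2,3) (1,1,4,3,2) (1,1,4,3,3) (2,1,4,3,2) (2,1,4,3,3) — 6.
Chem=day 2: (1,1,4,2,2) (1,1,4,2,3) (1,1,4,3,2) (1,1,4,3,3) (2,1,4,3,2) (2,1,4,3,3) — 6.
Chem=day 3: (1,1,4,2,2) (1,1,4,2,3) (1,1,4,3,2) (1,1,4,3,3) (2,1,4,3,2) (2,1,4,3,3) — 6.
Chem=day 4: (1,1,4,2,2) (1,1,4,2,3) (1,1,4,3,2) (1,1,4,3,3) (2,1,4,3,2) (2,1,4,3,3) — 6.
Summing: 6 + 6 + 6 + 6 = 24.

24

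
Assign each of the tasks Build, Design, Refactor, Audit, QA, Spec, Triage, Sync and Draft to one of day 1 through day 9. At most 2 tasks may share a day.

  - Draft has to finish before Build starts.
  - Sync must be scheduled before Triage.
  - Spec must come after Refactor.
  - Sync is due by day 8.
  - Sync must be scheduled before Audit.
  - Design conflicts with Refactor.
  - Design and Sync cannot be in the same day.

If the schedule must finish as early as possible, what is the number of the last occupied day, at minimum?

The precedence chain requires at least 2 distinct days.
With at most 2 per day and 9 tasks, at least 5 days are needed.
5 works (last occupied day: day 5): for example Triage in day 4; Design in day 4; Spec in day 3; Build in day 2; QA in day 5; Audit in day 3; Refactor in day 2; Draft in day 1; Sync in day 1.

day 5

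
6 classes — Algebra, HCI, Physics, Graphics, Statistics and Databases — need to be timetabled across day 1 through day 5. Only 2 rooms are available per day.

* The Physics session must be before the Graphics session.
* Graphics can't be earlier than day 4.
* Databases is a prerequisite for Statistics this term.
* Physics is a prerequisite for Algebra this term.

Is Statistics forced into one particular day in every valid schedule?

No

Statistics can be day 2 (e.g. Physics=day 1; Graphics=day 4; HCI=day 3; Databases=day 1; Statistics=day 2; Algebra=day 2) or day 3 (e.g. HCI in day 2, Statistics in day 3, Physics in day 1, Algebra in day 2, Graphics in day 4, Databases in day 1).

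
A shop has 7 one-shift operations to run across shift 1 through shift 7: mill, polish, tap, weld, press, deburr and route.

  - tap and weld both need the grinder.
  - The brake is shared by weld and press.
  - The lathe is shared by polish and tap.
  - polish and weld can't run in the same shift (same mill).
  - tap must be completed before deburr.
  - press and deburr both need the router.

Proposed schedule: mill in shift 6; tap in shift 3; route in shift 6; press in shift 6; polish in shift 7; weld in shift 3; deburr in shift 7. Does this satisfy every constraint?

tap must be completed before deburr — holds.
tap and weld both need the grinder — violated.
polish and weld can't run in the same shift (same mill) — holds.
press and deburr both need the router — holds.
The brake is shared by weld and press — holds.
The lathe is shared by polish and tap — holds.

No. tap and weld both need the grinder is not satisfied.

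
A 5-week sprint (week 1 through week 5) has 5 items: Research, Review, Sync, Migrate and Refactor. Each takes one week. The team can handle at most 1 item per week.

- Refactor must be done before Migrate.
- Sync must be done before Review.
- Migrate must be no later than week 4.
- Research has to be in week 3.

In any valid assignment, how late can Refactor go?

Downstream work caps Refactor at week 3.
Refactor at week 2 is achievable: Sync -> week 1, Review -> week 5, Migrate -> week 4, Refactor -> week 2, Research -> week 3.
Nothing later works — the capacity limit rule out every week after week 2.

week 2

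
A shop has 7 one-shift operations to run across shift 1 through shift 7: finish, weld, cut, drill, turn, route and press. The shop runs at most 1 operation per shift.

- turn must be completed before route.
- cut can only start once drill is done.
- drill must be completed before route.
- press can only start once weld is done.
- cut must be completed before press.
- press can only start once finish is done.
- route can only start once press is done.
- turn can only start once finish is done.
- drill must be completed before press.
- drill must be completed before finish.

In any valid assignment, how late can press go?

Precedence pushes press to at least shift 3; downstream work caps press at shift 6.
press at shift 6 is achievable: drill -> shift 1, turn -> shift 4, press -> shift 6, finish -> shift 2, weld -> shift 5, cut -> shift 3, route -> shift 7.

shift 6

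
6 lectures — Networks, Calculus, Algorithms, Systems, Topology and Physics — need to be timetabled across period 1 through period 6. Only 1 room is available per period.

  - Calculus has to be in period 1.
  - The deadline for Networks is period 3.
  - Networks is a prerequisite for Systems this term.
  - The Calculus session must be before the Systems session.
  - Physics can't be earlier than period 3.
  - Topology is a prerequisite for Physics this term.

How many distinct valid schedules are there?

21

Splitting on Networks: it can be period 2 (12), period 3 (9). Listing each branch's schedules as (Calculus, Algorithms, Systems, Topology, Physics) by period number:
Networks=period 2: (1,3,4,5,6) (1,3,5,4,6) (1,3,6,4,5) (1,4,3,5,6) (1,4,5,3,6) (1,4,6,3,5) (1,5,3,4,6) (1,5,4,3,6) (1,5,6,3,4) (1,6,3,4,5) (1,6,4,3,5) (1,6,5,3,4) — 12.
Networks=period 3: (1,2,4,5,6) (1,2,5,4,6) (1,2,6,4,5) (1,4,5,2,6) (1,4,6,2,5) (1,5,4,2,6) (1,5,6,2,4) (1,6,4,2,5) (1,6,5,2,4) — 9.
Summing: 12 + 9 = 21.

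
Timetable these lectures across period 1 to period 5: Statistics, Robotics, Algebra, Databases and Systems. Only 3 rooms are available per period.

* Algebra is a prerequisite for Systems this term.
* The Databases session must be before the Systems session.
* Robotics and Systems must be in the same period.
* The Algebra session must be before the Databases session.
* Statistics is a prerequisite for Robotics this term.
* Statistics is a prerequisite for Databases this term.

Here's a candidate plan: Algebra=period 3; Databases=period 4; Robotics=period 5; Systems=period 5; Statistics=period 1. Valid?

The Databases session must be before the Systems session — holds.
Statistics is a prerequisite for Databases this term — holds.
Statistics is a prerequisite for Robotics this term — holds.
Only 3 rooms are available per period — holds.
Robotics and Systems must be in the same period — holds.
The Algebra session must be before the Databases session — holds.
Algebra is a prerequisite for Systems this term — holds.

Yes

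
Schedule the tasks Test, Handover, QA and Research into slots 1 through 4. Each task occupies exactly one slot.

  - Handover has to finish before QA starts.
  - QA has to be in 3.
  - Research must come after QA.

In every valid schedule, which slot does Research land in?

4

Precedence pushes Research to at least 4.
So Research is pinned to 4.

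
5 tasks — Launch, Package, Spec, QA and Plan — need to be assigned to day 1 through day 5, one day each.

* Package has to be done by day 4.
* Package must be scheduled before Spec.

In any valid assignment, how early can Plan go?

Plan at day 1 is achievable: Plan=day 1, Package=day 1, QA=day 1, Launch=day 1, Spec=day 2.

day 1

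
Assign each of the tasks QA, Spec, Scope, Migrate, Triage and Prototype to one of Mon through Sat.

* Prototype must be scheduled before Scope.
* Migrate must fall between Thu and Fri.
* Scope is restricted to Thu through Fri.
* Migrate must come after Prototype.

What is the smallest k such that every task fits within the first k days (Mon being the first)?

4 days

The precedence chain requires at least 2 distinct days.
Scope can't be placed before Thu — that is day 4 counting from Mon — so the schedule must run through at least 4 days.
4 works (last occupied day: Thu): for example Spec=Mon, Prototype=Mon, Triage=Mon, Migrate=Thu, Scope=Thu, QA=Mon.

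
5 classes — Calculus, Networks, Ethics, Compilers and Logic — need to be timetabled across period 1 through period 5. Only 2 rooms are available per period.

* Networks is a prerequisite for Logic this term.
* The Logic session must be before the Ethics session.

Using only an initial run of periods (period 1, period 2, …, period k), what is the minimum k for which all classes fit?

3 periods

The precedence chain requires at least 3 distinct periods.
With at most 2 per period and 5 classes, at least 3 periods are needed.
3 works (last occupied period: period 3): for example Compilers=period 2; Logic=period 2; Calculus=period 1; Ethics=period 3; Networks=period 1.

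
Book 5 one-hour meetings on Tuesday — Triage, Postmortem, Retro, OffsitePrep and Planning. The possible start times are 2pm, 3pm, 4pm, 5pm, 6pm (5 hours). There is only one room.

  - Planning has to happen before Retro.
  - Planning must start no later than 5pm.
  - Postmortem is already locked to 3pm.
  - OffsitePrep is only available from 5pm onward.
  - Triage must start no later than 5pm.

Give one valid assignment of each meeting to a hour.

Planning in 2pm; OffsitePrep in 5pm; Postmortem in 3pm; Retro in 6pm; Triage in 4pm

Checking: Planning(2pm) before Retro(6pm); Planning=2pm in [2pm,5pm]; OffsitePrep=5pm in [5pm,6pm]; Triage=4pm in [2pm,5pm]; Postmortem=3pm in [3pm,3pm]; max 1 per hour (cap 1).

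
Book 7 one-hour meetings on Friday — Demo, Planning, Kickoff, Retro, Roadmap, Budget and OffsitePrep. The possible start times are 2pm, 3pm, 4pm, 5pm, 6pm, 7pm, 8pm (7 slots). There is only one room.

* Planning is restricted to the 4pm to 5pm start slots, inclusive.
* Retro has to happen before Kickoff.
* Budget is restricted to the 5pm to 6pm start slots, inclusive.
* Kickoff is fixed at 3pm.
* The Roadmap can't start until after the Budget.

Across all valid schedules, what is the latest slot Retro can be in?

Downstream work caps Retro at 2pm.
Retro at 2pm is achievable: Planning -> 4pm, Roadmap -> 6pm, Demo -> 7pm, Retro -> 2pm, Kickoff -> 3pm, Budget -> 5pm, OffsitePrep -> 8pm.

2pm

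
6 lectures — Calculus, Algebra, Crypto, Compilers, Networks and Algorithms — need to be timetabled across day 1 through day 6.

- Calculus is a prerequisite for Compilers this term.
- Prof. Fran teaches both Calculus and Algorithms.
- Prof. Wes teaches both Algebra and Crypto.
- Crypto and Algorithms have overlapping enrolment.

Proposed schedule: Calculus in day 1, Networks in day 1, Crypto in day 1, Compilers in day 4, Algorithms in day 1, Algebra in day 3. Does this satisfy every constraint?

No. Prof. Fran teaches both Calculus and Algorithms is not satisfied.

Prof. Wes teaches both Algebra and Crypto — holds.
Crypto and Algorithms have overlapping enrolment — violated.
Prof. Fran teaches both Calculus and Algorithms — violated.
Calculus is a prerequisite for Compilers this term — holds.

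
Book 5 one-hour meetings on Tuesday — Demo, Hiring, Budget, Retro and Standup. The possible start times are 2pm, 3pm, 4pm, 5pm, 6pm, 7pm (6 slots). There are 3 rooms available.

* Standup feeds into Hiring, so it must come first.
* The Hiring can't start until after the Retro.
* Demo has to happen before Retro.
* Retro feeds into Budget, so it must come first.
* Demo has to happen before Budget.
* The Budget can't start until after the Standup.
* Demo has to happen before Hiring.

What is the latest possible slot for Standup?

6pm

Downstream work caps Standup at 6pm.
Standup at 6pm is achievable: Budget=7pm; Hiring=7pm; Retro=3pm; Demo=2pm; Standup=6pm.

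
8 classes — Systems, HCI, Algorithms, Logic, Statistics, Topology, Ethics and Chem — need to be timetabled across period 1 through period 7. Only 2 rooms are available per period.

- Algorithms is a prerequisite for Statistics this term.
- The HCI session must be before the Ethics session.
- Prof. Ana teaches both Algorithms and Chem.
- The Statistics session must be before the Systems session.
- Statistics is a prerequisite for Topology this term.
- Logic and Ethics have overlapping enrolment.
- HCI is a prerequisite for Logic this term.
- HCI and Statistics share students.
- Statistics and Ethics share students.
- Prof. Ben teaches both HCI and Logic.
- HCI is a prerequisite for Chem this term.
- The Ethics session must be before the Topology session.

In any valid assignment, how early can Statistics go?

period 2

Precedence pushes Statistics to at least period 2; downstream work caps Statistics at period 6.
Statistics at period 2 is achievable: Algorithms=period 1; Logic=period 2; HCI=period 1; Ethics=period 3; Statistics=period 2; Topology=period 4; Chem=period 4; Systems=period 3.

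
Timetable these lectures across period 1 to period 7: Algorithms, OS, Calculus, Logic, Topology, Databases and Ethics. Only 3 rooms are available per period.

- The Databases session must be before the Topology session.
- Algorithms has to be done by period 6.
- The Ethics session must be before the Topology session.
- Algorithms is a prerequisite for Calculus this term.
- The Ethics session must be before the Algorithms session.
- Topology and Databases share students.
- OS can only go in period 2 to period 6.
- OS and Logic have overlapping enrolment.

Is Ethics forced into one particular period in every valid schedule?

Ethics can be period 1 (e.g. Topology -> period 2; OS -> period 2; Databases -> period 1; Logic -> period 1; Calculus -> period 3; Ethics -> period 1; Algorithms -> period 2) or period 2 (e.g. Algorithms=period 3; Calculus=period 4; Logic=period 1; OS=period 2; Databases=period 1; Ethics=period 2; Topology=period 3).

No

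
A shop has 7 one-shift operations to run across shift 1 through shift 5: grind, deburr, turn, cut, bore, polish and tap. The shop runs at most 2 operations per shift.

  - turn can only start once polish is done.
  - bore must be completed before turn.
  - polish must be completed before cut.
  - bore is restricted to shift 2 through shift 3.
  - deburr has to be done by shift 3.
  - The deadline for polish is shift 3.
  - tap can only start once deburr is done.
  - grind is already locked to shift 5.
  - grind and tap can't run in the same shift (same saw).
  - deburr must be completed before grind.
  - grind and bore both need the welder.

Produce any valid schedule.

polish -> shift 1, bore -> shift 2, tap -> shift 3, deburr -> shift 1, grind -> shift 5, turn -> shift 3, cut -> shift 2

Checking: deburr(shift 1) before tap(shift 3); polish(shift 1) before turn(shift 3); deburr(shift 1) before grind(shift 5); bore(shift 2) before turn(shift 3); polish(shift 1) before cut(shift 2); grind(shift 5) != bore(shift 2); grind(shift 5) != tap(shift 3); deburr=shift 1 in [shift 1,shift 3]; bore=shift 2 in [shift 2,shift 3]; grind=shift 5 in [shift 5,shift 5]; polish=shift 1 in [shift 1,shift 3]; max 2 per shift (cap 2).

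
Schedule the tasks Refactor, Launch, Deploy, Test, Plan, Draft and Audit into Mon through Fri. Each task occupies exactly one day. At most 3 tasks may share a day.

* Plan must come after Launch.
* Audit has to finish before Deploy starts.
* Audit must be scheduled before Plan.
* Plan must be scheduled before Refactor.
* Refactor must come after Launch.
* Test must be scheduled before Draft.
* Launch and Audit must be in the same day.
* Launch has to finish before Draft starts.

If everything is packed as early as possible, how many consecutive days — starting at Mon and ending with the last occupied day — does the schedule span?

3

The precedence chain requires at least 3 distinct days.
With at most 3 per day and 7 tasks, at least 3 days are needed.
3 works (last occupied day: Wed): for example Deploy -> Tue, Plan -> Tue, Audit -> Mon, Refactor -> Wed, Draft -> Tue, Test -> Mon, Launch -> Mon.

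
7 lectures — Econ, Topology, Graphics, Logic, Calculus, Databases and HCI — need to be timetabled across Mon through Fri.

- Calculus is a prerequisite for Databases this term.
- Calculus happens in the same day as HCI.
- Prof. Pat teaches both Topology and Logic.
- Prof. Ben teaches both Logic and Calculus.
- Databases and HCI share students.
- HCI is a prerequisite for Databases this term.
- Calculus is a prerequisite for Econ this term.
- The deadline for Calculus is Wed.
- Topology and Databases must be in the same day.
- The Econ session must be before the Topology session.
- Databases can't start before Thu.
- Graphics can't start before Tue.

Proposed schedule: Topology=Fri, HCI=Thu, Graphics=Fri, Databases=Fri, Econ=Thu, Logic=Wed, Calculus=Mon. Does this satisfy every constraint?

HCI is a prerequisite for Databases this term — holds.
Prof. Pat teaches both Topology and Logic — holds.
Graphics can't start before Tue — holds.
Databases can't start before Thu — holds.
Prof. Ben teaches both Logic and Calculus — holds.
The Econ session must be before the Topology session — holds.
The deadline for Calculus is Wed — holds.
Calculus is a prerequisite for Databases this term — holds.
Topology and Databases must be in the same day — holds.
Calculus happens in the same day as HCI — violated.
Calculus is a prerequisite for Econ this term — holds.
Databases and HCI share students — holds.

Invalid. Calculus happens in the same day as HCI.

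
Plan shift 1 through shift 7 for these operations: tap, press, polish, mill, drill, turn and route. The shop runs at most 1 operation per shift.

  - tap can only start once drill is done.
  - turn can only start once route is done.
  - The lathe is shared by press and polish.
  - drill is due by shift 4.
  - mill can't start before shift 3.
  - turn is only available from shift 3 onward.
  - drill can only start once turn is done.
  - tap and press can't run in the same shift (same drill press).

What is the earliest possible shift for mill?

shift 5

Mill is available from shift 3.
mill at shift 5 is achievable: mill in shift 5; tap in shift 6; route in shift 1; press in shift 2; turn in shift 3; polish in shift 7; drill in shift 4.
Nothing earlier works — the conflict and capacity constraints rule out every shift before shift 5.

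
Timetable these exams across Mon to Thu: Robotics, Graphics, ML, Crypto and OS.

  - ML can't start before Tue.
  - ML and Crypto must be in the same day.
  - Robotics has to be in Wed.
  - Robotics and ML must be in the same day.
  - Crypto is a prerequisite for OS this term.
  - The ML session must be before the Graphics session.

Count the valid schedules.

Enumerating: Crypto in Wed, ML in Wed, Robotics in Wed, Graphics in Thu, OS in Thu.

1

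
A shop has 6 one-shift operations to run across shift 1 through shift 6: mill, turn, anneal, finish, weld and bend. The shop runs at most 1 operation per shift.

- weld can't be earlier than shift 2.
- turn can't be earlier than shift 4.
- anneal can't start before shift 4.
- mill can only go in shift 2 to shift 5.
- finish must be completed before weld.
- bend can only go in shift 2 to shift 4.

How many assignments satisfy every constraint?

Splitting on mill: it can be shift 2 (8), shift 3 (8), shift 4 (4), shift 5 (4). Listing each branch's schedules as (turn, anneal, finish, weld, bend) by shift number:
mill=shift 2: (4,5,1,6,3) (4,6,1,5,3) (5,4,1,6,3) (5,6,1,3,4) (5,6,1,4,3) (6,4,1,5,3) (6,5,1,3,4) (6,5,1,4,3) — 8.
mill=shift 3: (4,5,1,6,2) (4,6,1,5,2) (5,4,1,6,2) (5,6,1,2,4) (5,6,1,4,2) (6,4,1,5,2) (6,5,1,2,4) (6,5,1,4,2) — 8.
mill=shift 4: (5,6,1,2,3) (5,6,1,3,2) (6,5,1,2,3) (6,5,1,3,2) — 4.
mill=shift 5: (4,6,1,2,3) (4,6,1,3,2) (6,4,1,2,3) (6,4,1,3,2) — 4.
Summing: 8 + 8 + 4 + 4 = 24.

24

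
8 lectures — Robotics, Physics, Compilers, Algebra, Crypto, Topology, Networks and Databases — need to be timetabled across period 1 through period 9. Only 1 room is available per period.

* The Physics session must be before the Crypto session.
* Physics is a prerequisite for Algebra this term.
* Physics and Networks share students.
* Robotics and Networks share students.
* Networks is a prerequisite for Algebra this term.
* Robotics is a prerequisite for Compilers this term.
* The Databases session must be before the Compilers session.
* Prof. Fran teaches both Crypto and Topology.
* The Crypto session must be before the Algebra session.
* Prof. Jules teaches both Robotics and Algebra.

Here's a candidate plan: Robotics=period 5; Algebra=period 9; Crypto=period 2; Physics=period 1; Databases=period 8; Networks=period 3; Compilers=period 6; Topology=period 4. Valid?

The Crypto session must be before the Algebra session — holds.
The Databases session must be before the Compilers session — violated.
Physics is a prerequisite for Algebra this term — holds.
Robotics is a prerequisite for Compilers this term — holds.
Prof. Jules teaches both Robotics and Algebra — holds.
Robotics and Networks share students — holds.
Physics and Networks share students — holds.
Only 1 room is available per period — holds.
The Physics session must be before the Crypto session — holds.
Networks is a prerequisite for Algebra this term — holds.
Prof. Fran teaches both Crypto and Topology — holds.

No — it violates: The Databases session must be before the Compilers session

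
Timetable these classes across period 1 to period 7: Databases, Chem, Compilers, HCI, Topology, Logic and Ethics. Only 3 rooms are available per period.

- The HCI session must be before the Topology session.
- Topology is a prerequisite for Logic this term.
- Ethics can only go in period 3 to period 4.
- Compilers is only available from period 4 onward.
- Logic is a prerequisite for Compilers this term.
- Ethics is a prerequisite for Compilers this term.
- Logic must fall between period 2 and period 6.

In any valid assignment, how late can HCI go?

Downstream work caps HCI at period 4.
HCI at period 4 is achievable: Logic -> period 6; Compilers -> period 7; HCI -> period 4; Chem -> period 1; Ethics -> period 3; Topology -> period 5; Databases -> period 1.

period 4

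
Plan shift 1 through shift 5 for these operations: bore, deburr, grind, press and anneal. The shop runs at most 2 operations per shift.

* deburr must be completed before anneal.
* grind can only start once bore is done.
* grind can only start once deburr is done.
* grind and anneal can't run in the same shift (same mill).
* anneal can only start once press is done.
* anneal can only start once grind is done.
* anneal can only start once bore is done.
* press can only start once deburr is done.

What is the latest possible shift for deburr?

Downstream work caps deburr at shift 3.
deburr at shift 3 is achievable: bore in shift 1, anneal in shift 5, grind in shift 4, press in shift 4, deburr in shift 3.

shift 3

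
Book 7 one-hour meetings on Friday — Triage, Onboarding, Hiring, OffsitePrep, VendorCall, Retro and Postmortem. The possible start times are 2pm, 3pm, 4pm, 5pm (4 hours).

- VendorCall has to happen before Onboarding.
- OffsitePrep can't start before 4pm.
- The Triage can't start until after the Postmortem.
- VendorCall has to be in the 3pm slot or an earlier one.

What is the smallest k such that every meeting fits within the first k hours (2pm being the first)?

The precedence chain requires at least 2 distinct hours.
OffsitePrep can't be placed before 4pm — that is hour 3 counting from 2pm — so the schedule must run through at least 3 hours.
3 works (last occupied hour: 4pm): for example Retro -> 2pm; Hiring -> 2pm; Onboarding -> 3pm; Postmortem -> 2pm; OffsitePrep -> 4pm; Triage -> 3pm; VendorCall -> 2pm.

3 hours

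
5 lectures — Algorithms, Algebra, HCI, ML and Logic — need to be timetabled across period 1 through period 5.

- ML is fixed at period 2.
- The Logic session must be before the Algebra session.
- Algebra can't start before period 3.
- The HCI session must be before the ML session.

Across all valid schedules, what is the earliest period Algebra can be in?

period 3

Algebra is available from period 3.
Algebra at period 3 is achievable: Algorithms -> period 1; HCI -> period 1; Algebra -> period 3; ML -> period 2; Logic -> period 1.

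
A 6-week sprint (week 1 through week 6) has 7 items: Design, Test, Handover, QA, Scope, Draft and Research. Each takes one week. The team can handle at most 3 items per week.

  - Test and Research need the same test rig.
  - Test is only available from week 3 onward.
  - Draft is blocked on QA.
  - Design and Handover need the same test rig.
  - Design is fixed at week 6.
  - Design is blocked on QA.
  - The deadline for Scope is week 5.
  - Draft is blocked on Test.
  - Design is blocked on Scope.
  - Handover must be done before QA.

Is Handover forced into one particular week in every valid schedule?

Handover can be week 1 (e.g. Handover in week 1; Scope in week 1; Design in week 6; Draft in week 4; Research in week 1; Test in week 3; QA in week 2) or week 2 (e.g. Design -> week 6, Handover -> week 2, Scope -> week 1, Research -> week 1, Test -> week 3, QA -> week 3, Draft -> week 4).

No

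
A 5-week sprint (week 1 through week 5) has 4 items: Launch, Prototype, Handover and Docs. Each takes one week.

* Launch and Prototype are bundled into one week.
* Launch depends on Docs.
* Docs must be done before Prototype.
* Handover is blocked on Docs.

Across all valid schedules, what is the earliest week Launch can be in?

Precedence pushes Launch to at least week 2.
Launch at week 2 is achievable: Launch in week 2, Prototype in week 2, Docs in week 1, Handover in week 2.

week 2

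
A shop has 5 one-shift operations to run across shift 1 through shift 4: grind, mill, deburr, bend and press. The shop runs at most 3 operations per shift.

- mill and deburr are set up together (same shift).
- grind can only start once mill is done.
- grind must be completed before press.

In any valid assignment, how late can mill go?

Downstream work caps mill at shift 2.
mill at shift 2 is achievable: deburr in shift 2; press in shift 4; bend in shift 1; grind in shift 3; mill in shift 2.

shift 2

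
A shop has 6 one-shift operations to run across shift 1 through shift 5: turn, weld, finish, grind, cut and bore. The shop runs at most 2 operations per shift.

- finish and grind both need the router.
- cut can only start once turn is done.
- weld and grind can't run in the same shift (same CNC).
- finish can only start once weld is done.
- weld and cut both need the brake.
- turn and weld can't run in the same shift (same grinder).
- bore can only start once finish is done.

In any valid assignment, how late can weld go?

shift 3

Downstream work caps weld at shift 3.
weld at shift 3 is achievable: bore in shift 5; cut in shift 2; weld in shift 3; grind in shift 1; turn in shift 1; finish in shift 4.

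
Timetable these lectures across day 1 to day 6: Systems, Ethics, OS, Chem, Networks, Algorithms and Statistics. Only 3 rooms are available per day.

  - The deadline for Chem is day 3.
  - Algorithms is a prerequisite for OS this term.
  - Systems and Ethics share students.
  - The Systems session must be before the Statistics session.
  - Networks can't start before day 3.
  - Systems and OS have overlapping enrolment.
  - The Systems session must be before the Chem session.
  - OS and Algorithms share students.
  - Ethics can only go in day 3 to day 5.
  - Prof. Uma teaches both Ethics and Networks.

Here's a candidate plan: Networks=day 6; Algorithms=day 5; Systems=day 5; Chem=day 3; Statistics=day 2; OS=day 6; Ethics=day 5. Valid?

No. The Systems session must be before the Statistics session is not satisfied.

The Systems session must be before the Statistics session — violated.
Systems and OS have overlapping enrolment — holds.
The Systems session must be before the Chem session — violated.
Systems and Ethics share students — violated.
OS and Algorithms share students — holds.
Only 3 rooms are available per day — holds.
The deadline for Chem is day 3 — holds.
Ethics can only go in day 3 to day 5 — holds.
Prof. Uma teaches both Ethics and Networks — holds.
Algorithms is a prerequisite for OS this term — holds.
Networks can't start before day 3 — holds.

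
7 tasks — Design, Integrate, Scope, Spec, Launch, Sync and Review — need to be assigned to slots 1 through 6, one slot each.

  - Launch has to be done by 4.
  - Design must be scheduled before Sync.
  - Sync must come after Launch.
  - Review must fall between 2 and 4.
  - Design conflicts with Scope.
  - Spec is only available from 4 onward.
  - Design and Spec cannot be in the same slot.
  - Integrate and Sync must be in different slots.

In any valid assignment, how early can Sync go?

Precedence pushes Sync to at least 2.
Sync at 2 is achievable: Review in 2; Integrate in 1; Sync in 2; Design in 1; Spec in 4; Scope in 2; Launch in 1.

2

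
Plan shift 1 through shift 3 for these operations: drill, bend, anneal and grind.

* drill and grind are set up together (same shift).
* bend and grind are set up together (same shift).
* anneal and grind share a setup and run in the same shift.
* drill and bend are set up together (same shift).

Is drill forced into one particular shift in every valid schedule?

drill can be shift 1 (e.g. bend in shift 1; drill in shift 1; grind in shift 1; anneal in shift 1) or shift 2 (e.g. bend in shift 2, drill in shift 2, grind in shift 2, anneal in shift 2).

No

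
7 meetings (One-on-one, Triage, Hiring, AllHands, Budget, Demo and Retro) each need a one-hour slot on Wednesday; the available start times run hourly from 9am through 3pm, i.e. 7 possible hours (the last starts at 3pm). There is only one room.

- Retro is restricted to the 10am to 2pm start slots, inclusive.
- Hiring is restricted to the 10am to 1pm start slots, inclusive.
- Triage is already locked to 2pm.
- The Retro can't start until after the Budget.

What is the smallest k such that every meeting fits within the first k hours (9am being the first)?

7 hours

The precedence chain requires at least 2 distinct hours.
With at most 1 per hour and 7 meetings, at least 7 hours are needed.
Triage can't be placed before 2pm — that is hour 6 counting from 9am — so the schedule must run through at least 6 hours.
7 works (last occupied hour: 3pm): for example AllHands=1pm; Demo=3pm; Triage=2pm; One-on-one=12pm; Budget=9am; Hiring=10am; Retro=11am.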